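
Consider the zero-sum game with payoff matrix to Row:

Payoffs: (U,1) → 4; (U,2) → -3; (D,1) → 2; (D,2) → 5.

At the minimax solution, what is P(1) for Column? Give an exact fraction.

Row minima: U → -3, D → 2; maximin = 2.
Column maxima: 1 → 4, 2 → 5; minimax = 4.
2 ≠ 4, so there is no saddle point; optimal play is mixed.
Let Row play U with probability p. Expected payoff against 1: 4p + 2(1−p) = 2p + 2; against 2: (-3)p + 5(1−p) = −8p + 5.
Setting these equal: 2p + 2 = −8p + 5 ⇒ 10p = 3 ⇒ p = 3/10, and the value is (2)·(3/10) + 2 = 13/5.
For Column: with q = P(1), equating U's and D's payoffs gives 7q − 3 = −3q + 5 ⇒ q = 4/5.

4/5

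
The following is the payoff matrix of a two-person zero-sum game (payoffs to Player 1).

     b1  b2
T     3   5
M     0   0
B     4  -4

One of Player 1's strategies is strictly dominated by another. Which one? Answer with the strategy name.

T gives a strictly higher payoff than M against every column: 3 > 0, 5 > 0.
So M is strictly dominated and Player 1 never plays it.

M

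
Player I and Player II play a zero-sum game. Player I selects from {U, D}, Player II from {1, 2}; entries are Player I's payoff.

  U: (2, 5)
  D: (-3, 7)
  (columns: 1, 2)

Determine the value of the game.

Row minima: U → 2, D → -3; maximin = 2.
Column maxima: 1 → 2, 2 → 7; minimax = 2.
Since maximin = minimax = 2, there is a saddle point and the value is 2.

2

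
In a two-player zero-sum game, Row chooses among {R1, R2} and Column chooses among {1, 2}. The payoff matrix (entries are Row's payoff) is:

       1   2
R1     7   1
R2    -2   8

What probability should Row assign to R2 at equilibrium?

3/8

Row minima: R1 → 1, R2 → -2; maximin = 1.
Column maxima: 1 → 7, 2 → 8; minimax = 7.
1 ≠ 7, so there is no saddle point; optimal play is mixed.
Let Row play R1 with probability p. Expected payoff against 1: 7p + (-2)(1−p) = 9p − 2; against 2: 1p + 8(1−p) = −7p + 8.
Setting these equal: 9p − 2 = −7p + 8 ⇒ 16p = 10 ⇒ p = 5/8, and the value is (9)·(5/8) − 2 = 29/8.
For Column: with q = P(1), equating R1's and R2's payoffs gives 6q + 1 = −10q + 8 ⇒ q = 7/16.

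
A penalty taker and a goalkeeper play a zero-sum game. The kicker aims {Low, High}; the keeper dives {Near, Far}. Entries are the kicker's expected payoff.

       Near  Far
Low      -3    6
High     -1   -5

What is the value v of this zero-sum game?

Row minima: Low → -3, High → -5; maximin = -3.
Column maxima: Near → -1, Far → 6; minimax = -1.
-3 ≠ -1, so there is no saddle point; optimal play is mixed.
Let the kicker play Low with probability p. Expected payoff against Near: (-3)p + (-1)(1−p) = −2p − 1; against Far: 6p + (-5)(1−p) = 11p − 5.
Setting these equal: −2p − 1 = 11p − 5 ⇒ −13p = -4 ⇒ p = 4/13, and the value is (-2)·(4/13) − 1 = -21/13.
For the keeper: with q = P(Near), equating Low's and High's payoffs gives −9q + 6 = 4q − 5 ⇒ q = 11/13.

-21/13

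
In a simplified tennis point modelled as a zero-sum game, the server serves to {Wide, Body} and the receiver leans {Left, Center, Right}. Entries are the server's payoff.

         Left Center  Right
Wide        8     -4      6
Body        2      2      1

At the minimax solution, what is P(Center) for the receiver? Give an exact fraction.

5/11

Row minima: Wide → -4, Body → 1; maximin = 1.
Column maxima: Left → 8, Center → 2, Right → 6; minimax = 2.
1 ≠ 2, so there is no saddle point; optimal play is mixed.
Left is strictly dominated by Right (it gives the server strictly more in every row), so the receiver never plays it.
On the remaining 2×2 (Wide, Body vs Center, Right):
Let the server play Wide with probability p. Expected payoff against Center: (-4)p + 2(1−p) = −6p + 2; against Right: 6p + 1(1−p) = 5p + 1.
Setting these equal: −6p + 2 = 5p + 1 ⇒ −11p = -1 ⇒ p = 1/11, and the value is (-6)·(1/11) + 2 = 16/11.
For the receiver: with q = P(Center), equating Wide's and Body's payoffs gives −10q + 6 = q + 1 ⇒ q = 5/11.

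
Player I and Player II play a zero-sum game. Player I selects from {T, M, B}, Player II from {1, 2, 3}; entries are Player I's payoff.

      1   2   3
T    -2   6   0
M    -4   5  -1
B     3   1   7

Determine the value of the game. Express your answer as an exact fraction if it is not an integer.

Row minima: T → -2, M → -4, B → 1; maximin = 1.
Column maxima: 1 → 3, 2 → 6, 3 → 7; minimax = 3.
1 ≠ 3, so there is no saddle point; optimal play is mixed.
M is strictly dominated by T, so Player I never plays it.
3 is strictly dominated by 1 (it gives Player I strictly more in every row), so Player II never plays it.
On the remaining 2×2 (T, B vs 1, 2):
Let Player I play T with probability p. Expected payoff against 1: (-2)p + 3(1−p) = −5p + 3; against 2: 6p + 1(1−p) = 5p + 1.
Setting these equal: −5p + 3 = 5p + 1 ⇒ −10p = -2 ⇒ p = 1/5, and the value is (-5)·(1/5) + 3 = 2.
For Player II: with q = P(1), equating T's and B's payoffs gives −8q + 6 = 2q + 1 ⇒ q = 1/2.

2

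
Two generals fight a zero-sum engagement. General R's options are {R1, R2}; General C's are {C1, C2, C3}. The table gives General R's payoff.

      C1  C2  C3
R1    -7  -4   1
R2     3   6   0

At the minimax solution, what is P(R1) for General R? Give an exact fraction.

Row minima: R1 → -7, R2 → 0; maximin = 0.
Column maxima: C1 → 3, C2 → 6, C3 → 1; minimax = 1.
0 ≠ 1, so there is no saddle point; optimal play is mixed.
C2 is strictly dominated by C1 (it gives General R strictly more in every row), so General C never plays it.
On the remaining 2×2 (R1, R2 vs C1, C3):
Let General R play R1 with probability p. Expected payoff against C1: (-7)p + 3(1−p) = −10p + 3; against C3: 1p + 0(1−p) = p.
Setting these equal: −10p + 3 = p ⇒ −11p = -3 ⇒ p = 3/11, and the value is (-10)·(3/11) + 3 = 3/11.
For General C: with q = P(C1), equating R1's and R2's payoffs gives −8q + 1 = 3q ⇒ q = 1/11.

3/11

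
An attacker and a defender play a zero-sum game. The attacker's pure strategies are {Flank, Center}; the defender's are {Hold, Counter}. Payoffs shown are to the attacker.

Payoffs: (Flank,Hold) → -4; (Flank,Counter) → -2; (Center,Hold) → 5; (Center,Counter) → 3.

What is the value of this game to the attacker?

Row minima: Flank → -4, Center → 3; maximin = 3.
Column maxima: Hold → 5, Counter → 3; minimax = 3.
Since maximin = minimax = 3, there is a saddle point and the value is 3.

3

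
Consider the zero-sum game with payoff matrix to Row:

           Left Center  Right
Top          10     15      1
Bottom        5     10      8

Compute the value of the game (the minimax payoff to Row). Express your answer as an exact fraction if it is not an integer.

Row minima: Top → 1, Bottom → 5; maximin = 5.
Column maxima: Left → 10, Center → 15, Right → 8; minimax = 8.
5 ≠ 8, so there is no saddle point; optimal play is mixed.
Center is strictly dominated by Left (it gives Row strictly more in every row), so Column never plays it.
On the remaining 2×2 (Top, Bottom vs Left, Right):
Let Row play Top with probability p. Expected payoff against Left: 10p + 5(1−p) = 5p + 5; against Right: 1p + 8(1−p) = −7p + 8.
Setting these equal: 5p + 5 = −7p + 8 ⇒ 12p = 3 ⇒ p = 1/4, and the value is (5)·(1/4) + 5 = 25/4.
For Column: with q = P(Left), equating Top's and Bottom's payoffs gives 9q + 1 = −3q + 8 ⇒ q = 7/12.

25/4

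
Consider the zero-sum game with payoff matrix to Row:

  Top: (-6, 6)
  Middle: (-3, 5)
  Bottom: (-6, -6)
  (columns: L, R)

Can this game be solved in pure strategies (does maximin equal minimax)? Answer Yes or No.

Yes

Row minima: Top → -6, Middle → -3, Bottom → -6; maximin = -3.
Column maxima: L → -3, R → 6; minimax = -3.
maximin = minimax = -3, so a saddle point exists.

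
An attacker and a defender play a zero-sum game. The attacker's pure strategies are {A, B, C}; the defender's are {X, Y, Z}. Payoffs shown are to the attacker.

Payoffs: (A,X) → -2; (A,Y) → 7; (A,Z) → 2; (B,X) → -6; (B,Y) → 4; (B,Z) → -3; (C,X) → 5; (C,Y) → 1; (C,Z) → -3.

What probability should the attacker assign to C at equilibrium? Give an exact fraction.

Row minima: A → -2, B → -6, C → -3; maximin = -2.
Column maxima: X → 5, Y → 7, Z → 2; minimax = 2.
-2 ≠ 2, so there is no saddle point; optimal play is mixed.
B is strictly dominated by A, so the attacker never plays it.
Y is strictly dominated by Z (it gives the attacker strictly more in every row), so the defender never plays it.
On the remaining 2×2 (A, C vs X, Z):
Let the attacker play A with probability p. Expected payoff against X: (-2)p + 5(1−p) = −7p + 5; against Z: 2p + (-3)(1−p) = 5p − 3.
Setting these equal: −7p + 5 = 5p − 3 ⇒ −12p = -8 ⇒ p = 2/3, and the value is (-7)·(2/3) + 5 = 1/3.
For the defender: with q = P(X), equating A's and C's payoffs gives −4q + 2 = 8q − 3 ⇒ q = 5/12.

1/3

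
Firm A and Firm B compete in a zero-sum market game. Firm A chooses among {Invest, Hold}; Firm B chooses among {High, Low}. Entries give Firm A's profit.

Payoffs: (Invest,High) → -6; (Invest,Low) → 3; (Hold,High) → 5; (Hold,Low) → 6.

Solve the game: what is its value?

Row minima: Invest → -6, Hold → 5; maximin = 5.
Column maxima: High → 5, Low → 6; minimax = 5.
Since maximin = minimax = 5, there is a saddle point and the value is 5.

5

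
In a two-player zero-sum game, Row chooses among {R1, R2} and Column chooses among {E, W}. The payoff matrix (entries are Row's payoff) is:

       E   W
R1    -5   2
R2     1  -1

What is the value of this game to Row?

Row minima: R1 → -5, R2 → -1; maximin = -1.
Column maxima: E → 1, W → 2; minimax = 1.
-1 ≠ 1, so there is no saddle point; optimal play is mixed.
Let Row play R1 with probability p. Expected payoff against E: (-5)p + 1(1−p) = −6p + 1; against W: 2p + (-1)(1−p) = 3p − 1.
Setting these equal: −6p + 1 = 3p − 1 ⇒ −9p = -2 ⇒ p = 2/9, and the value is (-6)·(2/9) + 1 = -1/3.
For Column: with q = P(E), equating R1's and R2's payoffs gives −7q + 2 = 2q − 1 ⇒ q = 1/3.

-1/3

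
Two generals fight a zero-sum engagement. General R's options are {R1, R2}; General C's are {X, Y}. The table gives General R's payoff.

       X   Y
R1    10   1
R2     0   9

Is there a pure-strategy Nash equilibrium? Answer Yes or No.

No

Row minima: R1 → 1, R2 → 0; maximin = 1.
Column maxima: X → 10, Y → 9; minimax = 9.
1 ≠ 9, so no pure-strategy equilibrium exists.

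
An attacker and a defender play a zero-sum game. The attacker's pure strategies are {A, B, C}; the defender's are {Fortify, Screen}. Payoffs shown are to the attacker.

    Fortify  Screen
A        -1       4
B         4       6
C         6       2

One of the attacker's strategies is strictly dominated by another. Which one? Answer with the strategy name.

B gives a strictly higher payoff than A against every column: 4 > -1, 6 > 4.
So A is strictly dominated and the attacker never plays it.

A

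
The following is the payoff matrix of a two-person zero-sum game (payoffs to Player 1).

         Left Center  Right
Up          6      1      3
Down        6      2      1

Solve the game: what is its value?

5/3

Row minima: Up → 1, Down → 1; maximin = 1.
Column maxima: Left → 6, Center → 2, Right → 3; minimax = 2.
1 ≠ 2, so there is no saddle point; optimal play is mixed.
Left is strictly dominated by Center (it gives Player 1 strictly more in every row), so Player 2 never plays it.
On the remaining 2×2 (Up, Down vs Center, Right):
Let Player 1 play Up with probability p. Expected payoff against Center: 1p + 2(1−p) = −p + 2; against Right: 3p + 1(1−p) = 2p + 1.
Setting these equal: −p + 2 = 2p + 1 ⇒ −3p = -1 ⇒ p = 1/3, and the value is (-1)·(1/3) + 2 = 5/3.
For Player 2: with q = P(Center), equating Up's and Down's payoffs gives −2q + 3 = q + 1 ⇒ q = 2/3.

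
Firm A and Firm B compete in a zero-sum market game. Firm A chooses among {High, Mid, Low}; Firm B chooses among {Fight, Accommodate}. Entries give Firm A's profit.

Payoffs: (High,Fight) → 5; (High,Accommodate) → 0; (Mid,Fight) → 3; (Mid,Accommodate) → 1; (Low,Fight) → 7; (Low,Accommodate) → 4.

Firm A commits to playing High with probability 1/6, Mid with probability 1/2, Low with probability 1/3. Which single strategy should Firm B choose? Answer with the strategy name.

If Firm B plays Fight, Firm A's expected payoff is (1/6)·5 + (1/2)·3 + (1/3)·7 = 14/3.
If Firm B plays Accommodate, Firm A's expected payoff is (1/6)·0 + (1/2)·1 + (1/3)·4 = 11/6.
Firm B minimizes Firm A's payoff; the smallest is 11/6, so the best response is Accommodate.

Accommodate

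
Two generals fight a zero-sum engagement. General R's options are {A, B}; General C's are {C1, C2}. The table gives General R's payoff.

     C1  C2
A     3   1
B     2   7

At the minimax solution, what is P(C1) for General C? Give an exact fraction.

6/7

Row minima: A → 1, B → 2; maximin = 2.
Column maxima: C1 → 3, C2 → 7; minimax = 3.
2 ≠ 3, so there is no saddle point; optimal play is mixed.
Let General R play A with probability p. Expected payoff against C1: 3p + 2(1−p) = p + 2; against C2: 1p + 7(1−p) = −6p + 7.
Setting these equal: p + 2 = −6p + 7 ⇒ 7p = 5 ⇒ p = 5/7, and the value is (1)·(5/7) + 2 = 19/7.
For General C: with q = P(C1), equating A's and B's payoffs gives 2q + 1 = −5q + 7 ⇒ q = 6/7.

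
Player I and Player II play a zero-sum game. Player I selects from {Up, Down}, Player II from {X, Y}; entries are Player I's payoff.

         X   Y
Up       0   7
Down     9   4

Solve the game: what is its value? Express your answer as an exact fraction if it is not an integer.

21/4

Row minima: Up → 0, Down → 4; maximin = 4.
Column maxima: X → 9, Y → 7; minimax = 7.
4 ≠ 7, so there is no saddle point; optimal play is mixed.
Let Player I play Up with probability p. Expected payoff against X: 0p + 9(1−p) = −9p + 9; against Y: 7p + 4(1−p) = 3p + 4.
Setting these equal: −9p + 9 = 3p + 4 ⇒ −12p = -5 ⇒ p = 5/12, and the value is (-9)·(5/12) + 9 = 21/4.
For Player II: with q = P(X), equating Up's and Down's payoffs gives −7q + 7 = 5q + 4 ⇒ q = 1/4.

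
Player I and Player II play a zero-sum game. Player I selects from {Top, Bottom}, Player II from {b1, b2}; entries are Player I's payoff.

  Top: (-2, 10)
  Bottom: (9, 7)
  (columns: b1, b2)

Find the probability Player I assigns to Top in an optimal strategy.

Row minima: Top → -2, Bottom → 7; maximin = 7.
Column maxima: b1 → 9, b2 → 10; minimax = 9.
7 ≠ 9, so there is no saddle point; optimal play is mixed.
Let Player I play Top with probability p. Expected payoff against b1: (-2)p + 9(1−p) = −11p + 9; against b2: 10p + 7(1−p) = 3p + 7.
Setting these equal: −11p + 9 = 3p + 7 ⇒ −14p = -2 ⇒ p = 1/7, and the value is (-11)·(1/7) + 9 = 52/7.
For Player II: with q = P(b1), equating Top's and Bottom's payoffs gives −12q + 10 = 2q + 7 ⇒ q = 3/14.

1/7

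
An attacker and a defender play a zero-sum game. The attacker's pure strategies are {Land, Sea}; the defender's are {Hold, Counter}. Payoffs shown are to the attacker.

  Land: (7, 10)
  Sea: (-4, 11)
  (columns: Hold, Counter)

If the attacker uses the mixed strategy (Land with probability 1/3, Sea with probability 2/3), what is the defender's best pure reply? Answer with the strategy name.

Hold

If the defender plays Hold, the attacker's expected payoff is (1/3)·7 + (2/3)·(-4) = -1/3.
If the defender plays Counter, the attacker's expected payoff is (1/3)·10 + (2/3)·11 = 32/3.
The defender minimizes the attacker's payoff; the smallest is -1/3, so the best response is Hold.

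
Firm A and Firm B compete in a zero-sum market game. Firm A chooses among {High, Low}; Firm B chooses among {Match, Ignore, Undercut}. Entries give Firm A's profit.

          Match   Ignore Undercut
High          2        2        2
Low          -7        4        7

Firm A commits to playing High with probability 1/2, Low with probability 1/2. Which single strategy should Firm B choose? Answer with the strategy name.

If Firm B plays Match, Firm A's expected payoff is (1/2)·2 + (1/2)·(-7) = -5/2.
If Firm B plays Ignore, Firm A's expected payoff is (1/2)·2 + (1/2)·4 = 3.
If Firm B plays Undercut, Firm A's expected payoff is (1/2)·2 + (1/2)·7 = 9/2.
Firm B minimizes Firm A's payoff; the smallest is -5/2, so the best response is Match.

Match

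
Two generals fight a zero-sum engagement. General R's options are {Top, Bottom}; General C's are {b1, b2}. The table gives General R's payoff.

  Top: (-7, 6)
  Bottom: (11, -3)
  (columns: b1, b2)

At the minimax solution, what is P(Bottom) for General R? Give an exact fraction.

Row minima: Top → -7, Bottom → -3; maximin = -3.
Column maxima: b1 → 11, b2 → 6; minimax = 6.
-3 ≠ 6, so there is no saddle point; optimal play is mixed.
Let General R play Top with probability p. Expected payoff against b1: (-7)p + 11(1−p) = −18p + 11; against b2: 6p + (-3)(1−p) = 9p − 3.
Setting these equal: −18p + 11 = 9p − 3 ⇒ −27p = -14 ⇒ p = 14/27, and the value is (-18)·(14/27) + 11 = 5/3.
For General C: with q = P(b1), equating Top's and Bottom's payoffs gives −13q + 6 = 14q − 3 ⇒ q = 1/3.

13/27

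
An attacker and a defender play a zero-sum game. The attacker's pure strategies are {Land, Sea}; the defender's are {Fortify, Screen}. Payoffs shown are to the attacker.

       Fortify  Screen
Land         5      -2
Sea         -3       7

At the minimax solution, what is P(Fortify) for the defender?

9/17

Row minima: Land → -2, Sea → -3; maximin = -2.
Column maxima: Fortify → 5, Screen → 7; minimax = 5.
-2 ≠ 5, so there is no saddle point; optimal play is mixed.
Let the attacker play Land with probability p. Expected payoff against Fortify: 5p + (-3)(1−p) = 8p − 3; against Screen: (-2)p + 7(1−p) = −9p + 7.
Setting these equal: 8p − 3 = −9p + 7 ⇒ 17p = 10 ⇒ p = 10/17, and the value is (8)·(10/17) − 3 = 29/17.
For the defender: with q = P(Fortify), equating Land's and Sea's payoffs gives 7q − 2 = −10q + 7 ⇒ q = 9/17.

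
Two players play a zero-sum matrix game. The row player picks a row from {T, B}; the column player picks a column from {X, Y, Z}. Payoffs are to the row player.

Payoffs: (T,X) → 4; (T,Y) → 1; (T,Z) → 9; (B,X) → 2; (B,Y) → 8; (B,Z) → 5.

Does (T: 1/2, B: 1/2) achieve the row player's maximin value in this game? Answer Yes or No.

No

Against X this mix gives (1/2)·4 + (1/2)·2 = 3.
Against Y this mix gives (1/2)·1 + (1/2)·8 = 9/2.
Against Z this mix gives (1/2)·9 + (1/2)·5 = 7.
The column player will play X, holding the row player to 3. Shifting weight toward the row that does better against X would raise this floor (the equalizing mix achieves 10/3 against both X and Y), so the proposed strategy is not optimal.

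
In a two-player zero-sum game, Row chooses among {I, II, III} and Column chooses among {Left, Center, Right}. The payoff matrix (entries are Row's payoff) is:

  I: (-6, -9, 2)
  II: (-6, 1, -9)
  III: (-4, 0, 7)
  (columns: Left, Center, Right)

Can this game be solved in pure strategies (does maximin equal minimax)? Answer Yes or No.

Yes

Row minima: I → -9, II → -9, III → -4; maximin = -4.
Column maxima: Left → -4, Center → 1, Right → 7; minimax = -4.
maximin = minimax = -4, so a saddle point exists.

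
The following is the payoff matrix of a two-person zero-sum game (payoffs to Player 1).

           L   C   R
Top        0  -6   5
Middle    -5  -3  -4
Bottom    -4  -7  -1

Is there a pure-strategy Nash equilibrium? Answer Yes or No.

No

Row minima: Top → -6, Middle → -5, Bottom → -7; maximin = -5.
Column maxima: L → 0, C → -3, R → 5; minimax = -3.
-5 ≠ -3, so no pure-strategy equilibrium exists.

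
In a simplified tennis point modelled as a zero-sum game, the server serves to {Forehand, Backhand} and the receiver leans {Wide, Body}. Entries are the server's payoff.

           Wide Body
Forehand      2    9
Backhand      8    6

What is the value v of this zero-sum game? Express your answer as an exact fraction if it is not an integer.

Row minima: Forehand → 2, Backhand → 6; maximin = 6.
Column maxima: Wide → 8, Body → 9; minimax = 8.
6 ≠ 8, so there is no saddle point; optimal play is mixed.
Let the server play Forehand with probability p. Expected payoff against Wide: 2p + 8(1−p) = −6p + 8; against Body: 9p + 6(1−p) = 3p + 6.
Setting these equal: −6p + 8 = 3p + 6 ⇒ −9p = -2 ⇒ p = 2/9, and the value is (-6)·(2/9) + 8 = 20/3.
For the receiver: with q = P(Wide), equating Forehand's and Backhand's payoffs gives −7q + 9 = 2q + 6 ⇒ q = 1/3.

20/3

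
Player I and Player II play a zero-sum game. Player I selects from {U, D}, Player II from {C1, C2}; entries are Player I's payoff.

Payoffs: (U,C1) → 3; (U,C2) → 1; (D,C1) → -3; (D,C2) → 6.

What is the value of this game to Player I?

21/11

Row minima: U → 1, D → -3; maximin = 1.
Column maxima: C1 → 3, C2 → 6; minimax = 3.
1 ≠ 3, so there is no saddle point; optimal play is mixed.
Let Player I play U with probability p. Expected payoff against C1: 3p + (-3)(1−p) = 6p − 3; against C2: 1p + 6(1−p) = −5p + 6.
Setting these equal: 6p − 3 = −5p + 6 ⇒ 11p = 9 ⇒ p = 9/11, and the value is (6)·(9/11) − 3 = 21/11.
For Player II: with q = P(C1), equating U's and D's payoffs gives 2q + 1 = −9q + 6 ⇒ q = 5/11.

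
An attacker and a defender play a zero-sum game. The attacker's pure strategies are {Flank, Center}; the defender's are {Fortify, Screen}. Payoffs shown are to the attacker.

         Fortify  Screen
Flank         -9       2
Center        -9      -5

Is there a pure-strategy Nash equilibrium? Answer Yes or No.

Row minima: Flank → -9, Center → -9; maximin = -9.
Column maxima: Fortify → -9, Screen → 2; minimax = -9.
maximin = minimax = -9, so a saddle point exists.

Yes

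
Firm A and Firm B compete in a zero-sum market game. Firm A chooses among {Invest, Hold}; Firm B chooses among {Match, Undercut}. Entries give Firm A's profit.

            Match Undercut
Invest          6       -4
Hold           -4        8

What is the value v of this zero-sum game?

16/11

Row minima: Invest → -4, Hold → -4; maximin = -4.
Column maxima: Match → 6, Undercut → 8; minimax = 6.
-4 ≠ 6, so there is no saddle point; optimal play is mixed.
Let Firm A play Invest with probability p. Expected payoff against Match: 6p + (-4)(1−p) = 10p − 4; against Undercut: (-4)p + 8(1−p) = −12p + 8.
Setting these equal: 10p − 4 = −12p + 8 ⇒ 22p = 12 ⇒ p = 6/11, and the value is (10)·(6/11) − 4 = 16/11.
For Firm B: with q = P(Match), equating Invest's and Hold's payoffs gives 10q − 4 = −12q + 8 ⇒ q = 6/11.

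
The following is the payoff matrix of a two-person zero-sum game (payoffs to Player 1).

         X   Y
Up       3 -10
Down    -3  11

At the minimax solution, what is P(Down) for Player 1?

Row minima: Up → -10, Down → -3; maximin = -3.
Column maxima: X → 3, Y → 11; minimax = 3.
-3 ≠ 3, so there is no saddle point; optimal play is mixed.
Let Player 1 play Up with probability p. Expected payoff against X: 3p + (-3)(1−p) = 6p − 3; against Y: (-10)p + 11(1−p) = −21p + 11.
Setting these equal: 6p − 3 = −21p + 11 ⇒ 27p = 14 ⇒ p = 14/27, and the value is (6)·(14/27) − 3 = 1/9.
For Player 2: with q = P(X), equating Up's and Down's payoffs gives 13q − 10 = −14q + 11 ⇒ q = 7/9.

13/27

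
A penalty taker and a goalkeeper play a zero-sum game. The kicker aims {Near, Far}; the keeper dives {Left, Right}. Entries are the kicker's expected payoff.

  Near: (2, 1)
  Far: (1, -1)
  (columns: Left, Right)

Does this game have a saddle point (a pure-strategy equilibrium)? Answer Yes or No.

Yes

Row minima: Near → 1, Far → -1; maximin = 1.
Column maxima: Left → 2, Right → 1; minimax = 1.
maximin = minimax = 1, so a saddle point exists.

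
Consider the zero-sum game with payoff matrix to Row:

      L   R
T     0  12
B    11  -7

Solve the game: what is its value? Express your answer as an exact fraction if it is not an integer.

22/5

Row minima: T → 0, B → -7; maximin = 0.
Column maxima: L → 11, R → 12; minimax = 11.
0 ≠ 11, so there is no saddle point; optimal play is mixed.
Let Row play T with probability p. Expected payoff against L: 0p + 11(1−p) = −11p + 11; against R: 12p + (-7)(1−p) = 19p − 7.
Setting these equal: −11p + 11 = 19p − 7 ⇒ −30p = -18 ⇒ p = 3/5, and the value is (-11)·(3/5) + 11 = 22/5.
For Column: with q = P(L), equating T's and B's payoffs gives −12q + 12 = 18q − 7 ⇒ q = 19/30.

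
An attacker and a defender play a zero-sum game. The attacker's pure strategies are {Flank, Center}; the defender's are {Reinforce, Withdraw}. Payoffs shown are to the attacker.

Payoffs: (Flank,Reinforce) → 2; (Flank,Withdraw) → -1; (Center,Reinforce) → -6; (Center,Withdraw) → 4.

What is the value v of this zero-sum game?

2/13

Row minima: Flank → -1, Center → -6; maximin = -1.
Column maxima: Reinforce → 2, Withdraw → 4; minimax = 2.
-1 ≠ 2, so there is no saddle point; optimal play is mixed.
Let the attacker play Flank with probability p. Expected payoff against Reinforce: 2p + (-6)(1−p) = 8p − 6; against Withdraw: (-1)p + 4(1−p) = −5p + 4.
Setting these equal: 8p − 6 = −5p + 4 ⇒ 13p = 10 ⇒ p = 10/13, and the value is (8)·(10/13) − 6 = 2/13.
For the defender: with q = P(Reinforce), equating Flank's and Center's payoffs gives 3q − 1 = −10q + 4 ⇒ q = 5/13.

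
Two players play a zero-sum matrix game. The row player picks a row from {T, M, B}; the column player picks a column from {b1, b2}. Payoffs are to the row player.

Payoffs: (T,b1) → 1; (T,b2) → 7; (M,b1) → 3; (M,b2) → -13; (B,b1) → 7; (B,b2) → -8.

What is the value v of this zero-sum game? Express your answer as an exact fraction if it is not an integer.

Row minima: T → 1, M → -13, B → -8; maximin = 1.
Column maxima: b1 → 7, b2 → 7; minimax = 7.
1 ≠ 7, so there is no saddle point; optimal play is mixed.
M is strictly dominated by B, so the row player never plays it.
On the remaining 2×2 (T, B vs b1, b2):
Let the row player play T with probability p. Expected payoff against b1: 1p + 7(1−p) = −6p + 7; against b2: 7p + (-8)(1−p) = 15p − 8.
Setting these equal: −6p + 7 = 15p − 8 ⇒ −21p = -15 ⇒ p = 5/7, and the value is (-6)·(5/7) + 7 = 19/7.
For the column player: with q = P(b1), equating T's and B's payoffs gives −6q + 7 = 15q − 8 ⇒ q = 5/7.

19/7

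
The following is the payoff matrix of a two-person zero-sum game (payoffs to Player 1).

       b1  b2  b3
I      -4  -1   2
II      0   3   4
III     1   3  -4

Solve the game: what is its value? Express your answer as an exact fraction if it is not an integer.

4/9

Row minima: I → -4, II → 0, III → -4; maximin = 0.
Column maxima: b1 → 1, b2 → 3, b3 → 4; minimax = 1.
0 ≠ 1, so there is no saddle point; optimal play is mixed.
I is strictly dominated by II, so Player 1 never plays it.
b2 is strictly dominated by b1 (it gives Player 1 strictly more in every row), so Player 2 never plays it.
On the remaining 2×2 (II, III vs b1, b3):
Let Player 1 play II with probability p. Expected payoff against b1: 0p + 1(1−p) = −p + 1; against b3: 4p + (-4)(1−p) = 8p − 4.
Setting these equal: −p + 1 = 8p − 4 ⇒ −9p = -5 ⇒ p = 5/9, and the value is (-1)·(5/9) + 1 = 4/9.
For Player 2: with q = P(b1), equating II's and III's payoffs gives −4q + 4 = 5q − 4 ⇒ q = 8/9.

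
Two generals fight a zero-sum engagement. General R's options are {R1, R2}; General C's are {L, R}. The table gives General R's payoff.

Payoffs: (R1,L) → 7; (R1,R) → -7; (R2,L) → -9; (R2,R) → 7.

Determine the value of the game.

Row minima: R1 → -7, R2 → -9; maximin = -7.
Column maxima: L → 7, R → 7; minimax = 7.
-7 ≠ 7, so there is no saddle point; optimal play is mixed.
Let General R play R1 with probability p. Expected payoff against L: 7p + (-9)(1−p) = 16p − 9; against R: (-7)p + 7(1−p) = −14p + 7.
Setting these equal: 16p − 9 = −14p + 7 ⇒ 30p = 16 ⇒ p = 8/15, and the value is (16)·(8/15) − 9 = -7/15.
For General C: with q = P(L), equating R1's and R2's payoffs gives 14q − 7 = −16q + 7 ⇒ q = 7/15.

-7/15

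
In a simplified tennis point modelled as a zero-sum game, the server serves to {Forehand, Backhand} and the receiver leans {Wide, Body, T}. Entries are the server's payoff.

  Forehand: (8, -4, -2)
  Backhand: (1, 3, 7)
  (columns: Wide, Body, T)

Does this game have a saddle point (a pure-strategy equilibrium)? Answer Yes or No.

No

Row minima: Forehand → -4, Backhand → 1; maximin = 1.
Column maxima: Wide → 8, Body → 3, T → 7; minimax = 3.
1 ≠ 3, so no pure-strategy equilibrium exists.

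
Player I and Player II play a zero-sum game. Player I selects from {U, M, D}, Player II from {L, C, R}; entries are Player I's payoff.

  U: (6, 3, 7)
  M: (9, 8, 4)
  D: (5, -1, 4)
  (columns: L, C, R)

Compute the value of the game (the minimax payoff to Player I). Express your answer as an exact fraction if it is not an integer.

11/2

Row minima: U → 3, M → 4, D → -1; maximin = 4.
Column maxima: L → 9, C → 8, R → 7; minimax = 7.
4 ≠ 7, so there is no saddle point; optimal play is mixed.
D is strictly dominated by U, so Player I never plays it.
L is strictly dominated by C (it gives Player I strictly more in every row), so Player II never plays it.
On the remaining 2×2 (U, M vs C, R):
Let Player I play U with probability p. Expected payoff against C: 3p + 8(1−p) = −5p + 8; against R: 7p + 4(1−p) = 3p + 4.
Setting these equal: −5p + 8 = 3p + 4 ⇒ −8p = -4 ⇒ p = 1/2, and the value is (-5)·(1/2) + 8 = 11/2.
For Player II: with q = P(C), equating U's and M's payoffs gives −4q + 7 = 4q + 4 ⇒ q = 3/8.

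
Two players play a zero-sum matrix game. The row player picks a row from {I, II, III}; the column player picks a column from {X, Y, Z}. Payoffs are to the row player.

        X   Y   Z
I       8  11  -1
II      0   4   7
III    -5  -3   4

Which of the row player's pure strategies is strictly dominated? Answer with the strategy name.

II gives a strictly higher payoff than III against every column: 0 > -5, 4 > -3, 7 > 4.
So III is strictly dominated and the row player never plays it.

III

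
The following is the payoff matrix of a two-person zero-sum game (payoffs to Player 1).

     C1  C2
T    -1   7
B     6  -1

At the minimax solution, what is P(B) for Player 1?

Row minima: T → -1, B → -1; maximin = -1.
Column maxima: C1 → 6, C2 → 7; minimax = 6.
-1 ≠ 6, so there is no saddle point; optimal play is mixed.
Let Player 1 play T with probability p. Expected payoff against C1: (-1)p + 6(1−p) = −7p + 6; against C2: 7p + (-1)(1−p) = 8p − 1.
Setting these equal: −7p + 6 = 8p − 1 ⇒ −15p = -7 ⇒ p = 7/15, and the value is (-7)·(7/15) + 6 = 41/15.
For Player 2: with q = P(C1), equating T's and B's payoffs gives −8q + 7 = 7q − 1 ⇒ q = 8/15.

8/15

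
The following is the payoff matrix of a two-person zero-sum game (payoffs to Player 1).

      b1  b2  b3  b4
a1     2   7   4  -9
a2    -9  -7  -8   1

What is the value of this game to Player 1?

Row minima: a1 → -9, a2 → -9; maximin = -9.
Column maxima: b1 → 2, b2 → 7, b3 → 4, b4 → 1; minimax = 1.
-9 ≠ 1, so there is no saddle point; optimal play is mixed.
b2 is strictly dominated by b1 (it gives Player 1 strictly more in every row), so Player 2 never plays it.
b3 is strictly dominated by b1 (it gives Player 1 strictly more in every row), so Player 2 never plays it.
On the remaining 2×2 (a1, a2 vs b1, b4):
Let Player 1 play a1 with probability p. Expected payoff against b1: 2p + (-9)(1−p) = 11p − 9; against b4: (-9)p + 1(1−p) = −10p + 1.
Setting these equal: 11p − 9 = −10p + 1 ⇒ 21p = 10 ⇒ p = 10/21, and the value is (11)·(10/21) − 9 = -79/21.
For Player 2: with q = P(b1), equating a1's and a2's payoffs gives 11q − 9 = −10q + 1 ⇒ q = 10/21.

-79/21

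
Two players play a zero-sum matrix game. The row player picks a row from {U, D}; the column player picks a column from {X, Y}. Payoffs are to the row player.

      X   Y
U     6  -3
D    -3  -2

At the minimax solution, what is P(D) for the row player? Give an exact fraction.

Row minima: U → -3, D → -3; maximin = -3.
Column maxima: X → 6, Y → -2; minimax = -2.
-3 ≠ -2, so there is no saddle point; optimal play is mixed.
Let the row player play U with probability p. Expected payoff against X: 6p + (-3)(1−p) = 9p − 3; against Y: (-3)p + (-2)(1−p) = −p − 2.
Setting these equal: 9p − 3 = −p − 2 ⇒ 10p = 1 ⇒ p = 1/10, and the value is (9)·(1/10) − 3 = -21/10.
For the column player: with q = P(X), equating U's and D's payoffs gives 9q − 3 = −q − 2 ⇒ q = 1/10.

9/10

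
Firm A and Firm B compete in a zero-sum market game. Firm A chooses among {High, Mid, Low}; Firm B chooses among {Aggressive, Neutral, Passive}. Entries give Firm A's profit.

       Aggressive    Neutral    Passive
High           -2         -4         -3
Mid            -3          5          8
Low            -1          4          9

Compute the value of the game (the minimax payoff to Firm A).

-1

Row minima: High → -4, Mid → -3, Low → -1; maximin = -1.
Column maxima: Aggressive → -1, Neutral → 5, Passive → 9; minimax = -1.
Since maximin = minimax = -1, there is a saddle point and the value is -1.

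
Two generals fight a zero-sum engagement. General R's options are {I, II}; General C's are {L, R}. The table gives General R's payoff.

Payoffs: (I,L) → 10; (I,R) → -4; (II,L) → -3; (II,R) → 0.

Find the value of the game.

-12/17

Row minima: I → -4, II → -3; maximin = -3.
Column maxima: L → 10, R → 0; minimax = 0.
-3 ≠ 0, so there is no saddle point; optimal play is mixed.
Let General R play I with probability p. Expected payoff against L: 10p + (-3)(1−p) = 13p − 3; against R: (-4)p + 0(1−p) = −4p.
Setting these equal: 13p − 3 = −4p ⇒ 17p = 3 ⇒ p = 3/17, and the value is (13)·(3/17) − 3 = -12/17.
For General C: with q = P(L), equating I's and II's payoffs gives 14q − 4 = −3q ⇒ q = 4/17.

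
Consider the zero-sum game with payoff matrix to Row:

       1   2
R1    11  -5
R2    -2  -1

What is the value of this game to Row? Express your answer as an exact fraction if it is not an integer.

Row minima: R1 → -5, R2 → -2; maximin = -2.
Column maxima: 1 → 11, 2 → -1; minimax = -1.
-2 ≠ -1, so there is no saddle point; optimal play is mixed.
Let Row play R1 with probability p. Expected payoff against 1: 11p + (-2)(1−p) = 13p − 2; against 2: (-5)p + (-1)(1−p) = −4p − 1.
Setting these equal: 13p − 2 = −4p − 1 ⇒ 17p = 1 ⇒ p = 1/17, and the value is (13)·(1/17) − 2 = -21/17.
For Column: with q = P(1), equating R1's and R2's payoffs gives 16q − 5 = −q − 1 ⇒ q = 4/17.

-21/17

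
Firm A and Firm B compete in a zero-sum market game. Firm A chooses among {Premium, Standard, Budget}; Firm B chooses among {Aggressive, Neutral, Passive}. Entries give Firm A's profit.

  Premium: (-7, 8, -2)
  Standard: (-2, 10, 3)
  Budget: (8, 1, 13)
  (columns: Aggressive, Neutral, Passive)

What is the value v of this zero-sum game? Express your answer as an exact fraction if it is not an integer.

Row minima: Premium → -7, Standard → -2, Budget → 1; maximin = 1.
Column maxima: Aggressive → 8, Neutral → 10, Passive → 13; minimax = 8.
1 ≠ 8, so there is no saddle point; optimal play is mixed.
Premium is strictly dominated by Standard, so Firm A never plays it.
Passive is strictly dominated by Aggressive (it gives Firm A strictly more in every row), so Firm B never plays it.
On the remaining 2×2 (Standard, Budget vs Aggressive, Neutral):
Let Firm A play Standard with probability p. Expected payoff against Aggressive: (-2)p + 8(1−p) = −10p + 8; against Neutral: 10p + 1(1−p) = 9p + 1.
Setting these equal: −10p + 8 = 9p + 1 ⇒ −19p = -7 ⇒ p = 7/19, and the value is (-10)·(7/19) + 8 = 82/19.
For Firm B: with q = P(Aggressive), equating Standard's and Budget's payoffs gives −12q + 10 = 7q + 1 ⇒ q = 9/19.

82/19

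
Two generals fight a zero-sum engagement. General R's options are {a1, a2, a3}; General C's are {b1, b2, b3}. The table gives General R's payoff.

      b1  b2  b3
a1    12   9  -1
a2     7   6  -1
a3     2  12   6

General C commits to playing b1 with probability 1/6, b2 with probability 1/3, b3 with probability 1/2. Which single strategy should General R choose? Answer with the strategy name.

Expected payoff of a1: (1/6)·12 + (1/3)·9 + (1/2)·(-1) = 9/2.
Expected payoff of a2: (1/6)·7 + (1/3)·6 + (1/2)·(-1) = 8/3.
Expected payoff of a3: (1/6)·2 + (1/3)·12 + (1/2)·6 = 22/3.
The largest is 22/3, so General R's best response is a3.

a3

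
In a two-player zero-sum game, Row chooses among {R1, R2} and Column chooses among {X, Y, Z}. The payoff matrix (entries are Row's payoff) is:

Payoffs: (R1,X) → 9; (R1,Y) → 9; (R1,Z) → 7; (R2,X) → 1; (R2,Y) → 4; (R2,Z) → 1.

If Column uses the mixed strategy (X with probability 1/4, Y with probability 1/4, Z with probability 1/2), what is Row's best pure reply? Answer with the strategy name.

Expected payoff of R1: (1/4)·9 + (1/4)·9 + (1/2)·7 = 8.
Expected payoff of R2: (1/4)·1 + (1/4)·4 + (1/2)·1 = 7/4.
The largest is 8, so Row's best response is R1.

R1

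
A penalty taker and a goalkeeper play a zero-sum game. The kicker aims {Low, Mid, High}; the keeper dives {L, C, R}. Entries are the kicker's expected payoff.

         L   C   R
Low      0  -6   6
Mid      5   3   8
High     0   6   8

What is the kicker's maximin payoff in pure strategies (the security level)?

Row minima: Low → -6, Mid → 3, High → 0.
The best of these is 3.

3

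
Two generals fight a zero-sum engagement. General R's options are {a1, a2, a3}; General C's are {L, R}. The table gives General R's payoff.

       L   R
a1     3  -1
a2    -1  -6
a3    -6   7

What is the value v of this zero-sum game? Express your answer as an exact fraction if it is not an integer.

Row minima: a1 → -1, a2 → -6, a3 → -6; maximin = -1.
Column maxima: L → 3, R → 7; minimax = 3.
-1 ≠ 3, so there is no saddle point; optimal play is mixed.
a2 is strictly dominated by a1, so General R never plays it.
On the remaining 2×2 (a1, a3 vs L, R):
Let General R play a1 with probability p. Expected payoff against L: 3p + (-6)(1−p) = 9p − 6; against R: (-1)p + 7(1−p) = −8p + 7.
Setting these equal: 9p − 6 = −8p + 7 ⇒ 17p = 13 ⇒ p = 13/17, and the value is (9)·(13/17) − 6 = 15/17.
For General C: with q = P(L), equating a1's and a3's payoffs gives 4q − 1 = −13q + 7 ⇒ q = 8/17.

15/17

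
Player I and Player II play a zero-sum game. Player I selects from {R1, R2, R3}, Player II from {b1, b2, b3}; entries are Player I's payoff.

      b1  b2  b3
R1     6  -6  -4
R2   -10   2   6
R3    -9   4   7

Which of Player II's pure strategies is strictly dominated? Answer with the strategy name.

b2 holds Player I's payoff strictly below b3 in every row: -6 < -4, 2 < 6, 4 < 7.
So b3 is strictly dominated for Player II.

b3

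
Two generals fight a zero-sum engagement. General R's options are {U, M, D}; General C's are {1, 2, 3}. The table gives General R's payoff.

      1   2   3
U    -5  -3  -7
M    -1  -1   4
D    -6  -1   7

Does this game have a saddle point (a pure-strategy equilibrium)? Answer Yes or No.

Row minima: U → -7, M → -1, D → -6; maximin = -1.
Column maxima: 1 → -1, 2 → -1, 3 → 7; minimax = -1.
maximin = minimax = -1, so a saddle point exists.

Yes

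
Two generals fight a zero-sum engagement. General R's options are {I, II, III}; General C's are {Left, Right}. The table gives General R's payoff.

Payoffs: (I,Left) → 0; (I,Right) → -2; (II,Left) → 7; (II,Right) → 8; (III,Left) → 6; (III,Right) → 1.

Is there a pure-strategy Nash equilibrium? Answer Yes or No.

Row minima: I → -2, II → 7, III → 1; maximin = 7.
Column maxima: Left → 7, Right → 8; minimax = 7.
maximin = minimax = 7, so a saddle point exists.

Yes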